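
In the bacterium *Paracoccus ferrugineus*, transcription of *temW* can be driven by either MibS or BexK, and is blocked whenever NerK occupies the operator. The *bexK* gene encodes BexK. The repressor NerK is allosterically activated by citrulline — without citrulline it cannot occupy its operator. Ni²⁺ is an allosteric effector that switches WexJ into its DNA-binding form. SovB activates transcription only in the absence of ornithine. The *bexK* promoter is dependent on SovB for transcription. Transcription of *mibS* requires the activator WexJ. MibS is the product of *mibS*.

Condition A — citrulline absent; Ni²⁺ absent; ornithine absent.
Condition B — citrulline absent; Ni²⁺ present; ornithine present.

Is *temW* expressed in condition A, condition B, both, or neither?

both

Condition A:
Citrulline is absent, so NerK is inactive.
Ni²⁺ is absent, so WexJ is inactive.
Required activator WexJ is absent, so *mibS* is not transcribed.
So MibS is not produced.
Ornithine is absent, so SovB is active.
No repressor is bound and SovB is active, so *bexK* is transcribed.
So BexK is produced and active.
Activator BexK is present, so *temW* is transcribed.
→ *temW* is ON in A.
Condition B:
Citrulline is absent, so NerK is inactive.
Ni²⁺ is present, so WexJ is active.
No repressor is bound and WexJ is active, so *mibS* is transcribed.
So MibS is produced and active.
Ornithine is present, so SovB is inactive.
Required activator SovB is absent, so *bexK* is not transcribed.
So BexK is not produced.
Activator MibS is present, so *temW* is transcribed.
→ *temW* is ON in B.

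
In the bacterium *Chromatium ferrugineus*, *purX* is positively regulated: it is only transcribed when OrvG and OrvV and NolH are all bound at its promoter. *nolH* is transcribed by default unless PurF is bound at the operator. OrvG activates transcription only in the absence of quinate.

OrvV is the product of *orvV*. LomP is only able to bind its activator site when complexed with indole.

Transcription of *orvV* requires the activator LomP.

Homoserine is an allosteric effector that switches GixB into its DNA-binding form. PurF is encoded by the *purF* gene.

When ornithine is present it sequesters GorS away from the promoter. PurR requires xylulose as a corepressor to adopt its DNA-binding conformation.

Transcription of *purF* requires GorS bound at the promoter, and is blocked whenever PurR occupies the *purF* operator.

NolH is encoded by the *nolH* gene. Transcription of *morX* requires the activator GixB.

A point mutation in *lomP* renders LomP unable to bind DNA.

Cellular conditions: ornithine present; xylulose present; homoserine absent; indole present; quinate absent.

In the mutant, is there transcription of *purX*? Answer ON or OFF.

Quinate is absent, so OrvG is active.
LomP is non-functional in this strain, so it has no effect.
Required activator LomP is absent, so *orvV* is not transcribed.
So OrvV is not produced.
Ornithine is present, so GorS is inactive.
Xylulose is present, so PurR is active.
With repressor PurR bound, *purF* is not transcribed.
So PurF is not produced.
With no repressor bound, *nolH* is transcribed.
So NolH is produced and active.
Required activator OrvV is absent, so *purX* is not transcribed.

OFF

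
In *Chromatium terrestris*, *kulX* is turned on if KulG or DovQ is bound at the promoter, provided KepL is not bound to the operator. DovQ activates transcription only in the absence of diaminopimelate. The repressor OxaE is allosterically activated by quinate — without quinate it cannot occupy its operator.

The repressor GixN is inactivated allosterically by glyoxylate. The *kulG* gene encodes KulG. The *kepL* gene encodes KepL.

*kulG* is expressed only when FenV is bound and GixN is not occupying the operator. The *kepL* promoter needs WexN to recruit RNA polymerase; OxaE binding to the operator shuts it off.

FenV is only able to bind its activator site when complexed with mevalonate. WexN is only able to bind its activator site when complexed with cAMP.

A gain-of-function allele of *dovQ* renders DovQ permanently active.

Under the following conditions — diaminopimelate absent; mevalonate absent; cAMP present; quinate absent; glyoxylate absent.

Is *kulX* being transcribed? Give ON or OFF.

OFF

cAMP is present, so WexN is active.
Quinate is absent, so OxaE is inactive.
No repressor is bound and WexN is active, so *kepL* is transcribed.
So KepL is produced and active.
Glyoxylate is absent, so GixN is active.
Mevalonate is absent, so FenV is inactive.
With repressor GixN bound, *kulG* is not transcribed.
So KulG is not produced.
DovQ is constitutively active in this strain.
With repressor KepL bound, *kulX* is not transcribed.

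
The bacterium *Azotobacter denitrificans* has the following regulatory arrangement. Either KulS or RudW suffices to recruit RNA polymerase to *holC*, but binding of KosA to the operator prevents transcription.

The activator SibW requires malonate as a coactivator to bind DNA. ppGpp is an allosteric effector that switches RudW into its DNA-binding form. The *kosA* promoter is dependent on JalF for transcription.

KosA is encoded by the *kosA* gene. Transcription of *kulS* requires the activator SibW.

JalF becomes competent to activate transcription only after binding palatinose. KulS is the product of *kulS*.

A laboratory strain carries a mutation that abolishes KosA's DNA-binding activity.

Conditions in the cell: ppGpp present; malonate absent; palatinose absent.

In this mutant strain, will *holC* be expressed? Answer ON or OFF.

KosA is non-functional in this strain, so it has no effect.
Malonate is absent, so SibW is inactive.
Required activator SibW is absent, so *kulS* is not transcribed.
So KulS is not produced.
ppGpp is present, so RudW is active.
Activator RudW is present, so *holC* is transcribed.

ON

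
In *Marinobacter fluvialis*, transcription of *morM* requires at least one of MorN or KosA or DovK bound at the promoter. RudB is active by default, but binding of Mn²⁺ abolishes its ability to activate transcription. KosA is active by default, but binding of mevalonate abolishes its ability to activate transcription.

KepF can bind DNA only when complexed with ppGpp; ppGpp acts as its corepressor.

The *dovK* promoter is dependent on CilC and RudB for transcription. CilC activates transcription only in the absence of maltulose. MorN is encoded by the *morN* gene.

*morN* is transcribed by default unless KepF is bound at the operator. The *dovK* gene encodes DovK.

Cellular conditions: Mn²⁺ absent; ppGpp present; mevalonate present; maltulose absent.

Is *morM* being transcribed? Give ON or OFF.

ON

ppGpp is present, so KepF is active.
With repressor KepF bound, *morN* is not transcribed.
So MorN is not produced.
Mevalonate is present, so KosA is inactive.
Maltulose is absent, so CilC is active.
Mn²⁺ is absent, so RudB is active.
No repressor is bound and CilC and RudB are active, so *dovK* is transcribed.
So DovK is produced and active.
Activator DovK is present, so *morM* is transcribed.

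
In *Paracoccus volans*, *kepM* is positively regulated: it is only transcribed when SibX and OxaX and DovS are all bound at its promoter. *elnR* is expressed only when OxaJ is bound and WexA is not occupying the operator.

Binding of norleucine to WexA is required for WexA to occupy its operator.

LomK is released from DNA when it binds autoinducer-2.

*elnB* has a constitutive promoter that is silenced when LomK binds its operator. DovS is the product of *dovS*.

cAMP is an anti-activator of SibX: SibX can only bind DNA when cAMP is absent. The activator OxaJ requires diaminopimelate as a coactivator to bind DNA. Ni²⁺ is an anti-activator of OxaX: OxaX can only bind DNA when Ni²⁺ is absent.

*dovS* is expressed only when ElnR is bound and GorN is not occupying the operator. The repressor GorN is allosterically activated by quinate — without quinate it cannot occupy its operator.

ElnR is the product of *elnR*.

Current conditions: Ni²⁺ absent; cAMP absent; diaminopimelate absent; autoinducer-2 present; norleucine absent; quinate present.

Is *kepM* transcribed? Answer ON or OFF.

OFF

cAMP is absent, so SibX is active.
Ni²⁺ is absent, so OxaX is active.
Norleucine is absent, so WexA is inactive.
Diaminopimelate is absent, so OxaJ is inactive.
Required activator OxaJ is absent, so *elnR* is not transcribed.
So ElnR is not produced.
Quinate is present, so GorN is active.
With repressor GorN bound, *dovS* is not transcribed.
So DovS is not produced.
Required activator DovS is absent, so *kepM* is not transcribed.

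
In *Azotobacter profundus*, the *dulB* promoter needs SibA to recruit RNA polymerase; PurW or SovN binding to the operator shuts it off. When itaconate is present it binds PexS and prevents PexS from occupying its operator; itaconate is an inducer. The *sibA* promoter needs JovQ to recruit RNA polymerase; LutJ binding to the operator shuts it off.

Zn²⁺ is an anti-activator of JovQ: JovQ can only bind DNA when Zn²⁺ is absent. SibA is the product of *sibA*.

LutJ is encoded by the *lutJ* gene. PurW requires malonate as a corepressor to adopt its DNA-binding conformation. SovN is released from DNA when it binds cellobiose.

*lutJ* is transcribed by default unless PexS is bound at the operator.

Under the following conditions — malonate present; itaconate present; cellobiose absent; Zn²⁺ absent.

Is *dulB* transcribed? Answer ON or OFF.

Zn²⁺ is absent, so JovQ is active.
Itaconate is present, so PexS is inactive.
With no repressor bound, *lutJ* is transcribed.
So LutJ is produced and active.
With repressor LutJ bound, *sibA* is not transcribed.
So SibA is not produced.
Malonate is present, so PurW is active.
Cellobiose is absent, so SovN is active.
With repressor PurW bound, *dulB* is not transcribed.

OFF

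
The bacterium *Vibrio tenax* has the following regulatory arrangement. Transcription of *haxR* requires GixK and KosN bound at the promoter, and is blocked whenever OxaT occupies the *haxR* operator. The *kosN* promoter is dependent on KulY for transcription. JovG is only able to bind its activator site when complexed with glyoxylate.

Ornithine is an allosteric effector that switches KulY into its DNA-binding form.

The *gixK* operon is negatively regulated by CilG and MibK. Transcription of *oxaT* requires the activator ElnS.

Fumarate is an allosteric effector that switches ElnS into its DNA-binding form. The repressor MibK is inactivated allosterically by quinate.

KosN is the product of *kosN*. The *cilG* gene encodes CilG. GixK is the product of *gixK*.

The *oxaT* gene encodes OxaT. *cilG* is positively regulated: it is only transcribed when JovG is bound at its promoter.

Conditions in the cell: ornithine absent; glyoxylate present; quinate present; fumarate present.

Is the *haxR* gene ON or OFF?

Glyoxylate is present, so JovG is active.
No repressor is bound and JovG is active, so *cilG* is transcribed.
So CilG is produced and active.
Quinate is present, so MibK is inactive.
With repressor CilG bound, *gixK* is not transcribed.
So GixK is not produced.
Fumarate is present, so ElnS is active.
No repressor is bound and ElnS is active, so *oxaT* is transcribed.
So OxaT is produced and active.
Ornithine is absent, so KulY is inactive.
Required activator KulY is absent, so *kosN* is not transcribed.
So KosN is not produced.
With repressor OxaT bound, *haxR* is not transcribed.

OFF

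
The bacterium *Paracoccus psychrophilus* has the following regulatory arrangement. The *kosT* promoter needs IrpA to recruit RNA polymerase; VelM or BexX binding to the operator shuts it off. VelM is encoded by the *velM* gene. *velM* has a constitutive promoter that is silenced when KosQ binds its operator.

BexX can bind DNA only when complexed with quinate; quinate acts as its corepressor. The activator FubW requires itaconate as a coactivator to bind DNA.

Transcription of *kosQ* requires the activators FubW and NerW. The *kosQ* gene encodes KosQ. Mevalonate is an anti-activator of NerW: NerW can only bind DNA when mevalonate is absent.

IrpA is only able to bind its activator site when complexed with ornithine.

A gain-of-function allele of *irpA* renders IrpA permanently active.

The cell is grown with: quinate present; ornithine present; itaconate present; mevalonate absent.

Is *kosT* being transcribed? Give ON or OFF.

OFF

Itaconate is present, so FubW is active.
Mevalonate is absent, so NerW is active.
No repressor is bound and FubW and NerW are active, so *kosQ* is transcribed.
So KosQ is produced and active.
With repressor KosQ bound, *velM* is not transcribed.
So VelM is not produced.
IrpA is constitutively active in this strain.
Quinate is present, so BexX is active.
With repressor BexX bound, *kosT* is not transcribed.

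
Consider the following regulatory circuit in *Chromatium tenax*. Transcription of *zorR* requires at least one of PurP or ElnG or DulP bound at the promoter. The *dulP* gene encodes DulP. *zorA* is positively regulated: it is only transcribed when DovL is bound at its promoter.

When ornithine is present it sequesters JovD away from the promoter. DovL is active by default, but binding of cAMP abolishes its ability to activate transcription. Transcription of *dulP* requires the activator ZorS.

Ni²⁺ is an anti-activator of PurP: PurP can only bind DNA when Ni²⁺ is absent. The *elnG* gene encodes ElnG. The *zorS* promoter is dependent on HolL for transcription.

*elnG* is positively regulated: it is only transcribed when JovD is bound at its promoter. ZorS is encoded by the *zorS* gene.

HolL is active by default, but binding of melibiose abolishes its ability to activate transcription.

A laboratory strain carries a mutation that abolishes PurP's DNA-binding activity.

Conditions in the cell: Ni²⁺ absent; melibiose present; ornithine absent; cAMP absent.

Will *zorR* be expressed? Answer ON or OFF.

PurP is non-functional in this strain, so it has no effect.
Ornithine is absent, so JovD is active.
No repressor is bound and JovD is active, so *elnG* is transcribed.
So ElnG is produced and active.
Melibiose is present, so HolL is inactive.
Required activator HolL is absent, so *zorS* is not transcribed.
So ZorS is not produced.
Required activator ZorS is absent, so *dulP* is not transcribed.
So DulP is not produced.
Activator ElnG is present, so *zorR* is transcribed.

ON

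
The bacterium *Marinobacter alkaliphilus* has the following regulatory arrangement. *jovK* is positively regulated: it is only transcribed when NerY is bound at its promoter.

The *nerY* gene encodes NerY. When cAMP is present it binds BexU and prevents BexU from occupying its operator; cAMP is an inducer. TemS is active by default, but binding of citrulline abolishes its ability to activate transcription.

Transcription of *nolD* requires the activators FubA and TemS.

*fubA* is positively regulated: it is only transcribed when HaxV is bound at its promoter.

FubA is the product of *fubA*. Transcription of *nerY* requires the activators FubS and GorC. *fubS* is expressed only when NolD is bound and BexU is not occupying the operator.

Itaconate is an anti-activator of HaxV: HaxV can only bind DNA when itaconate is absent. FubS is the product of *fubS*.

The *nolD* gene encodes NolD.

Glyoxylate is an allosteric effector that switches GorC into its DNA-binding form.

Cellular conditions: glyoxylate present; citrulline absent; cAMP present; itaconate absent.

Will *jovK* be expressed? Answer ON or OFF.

Itaconate is absent, so HaxV is active.
No repressor is bound and HaxV is active, so *fubA* is transcribed.
So FubA is produced and active.
Citrulline is absent, so TemS is active.
No repressor is bound and FubA and TemS are active, so *nolD* is transcribed.
So NolD is produced and active.
cAMP is present, so BexU is inactive.
No repressor is bound and NolD is active, so *fubS* is transcribed.
So FubS is produced and active.
Glyoxylate is present, so GorC is active.
No repressor is bound and FubS and GorC are active, so *nerY* is transcribed.
So NerY is produced and active.
No repressor is bound and NerY is active, so *jovK* is transcribed.

ON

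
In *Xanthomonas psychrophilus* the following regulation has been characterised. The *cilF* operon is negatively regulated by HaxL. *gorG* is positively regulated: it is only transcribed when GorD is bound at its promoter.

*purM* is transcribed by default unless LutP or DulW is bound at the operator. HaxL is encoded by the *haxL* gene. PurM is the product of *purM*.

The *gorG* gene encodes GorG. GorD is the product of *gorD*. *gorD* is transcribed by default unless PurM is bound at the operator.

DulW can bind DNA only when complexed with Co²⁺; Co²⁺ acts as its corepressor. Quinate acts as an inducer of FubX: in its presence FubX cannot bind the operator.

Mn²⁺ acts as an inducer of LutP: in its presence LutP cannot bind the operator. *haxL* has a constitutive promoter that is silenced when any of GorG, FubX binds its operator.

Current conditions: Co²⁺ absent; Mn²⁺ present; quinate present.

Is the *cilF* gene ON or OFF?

Mn²⁺ is present, so LutP is inactive.
Co²⁺ is absent, so DulW is inactive.
With no repressor bound, *purM* is transcribed.
So PurM is produced and active.
With repressor PurM bound, *gorD* is not transcribed.
So GorD is not produced.
Required activator GorD is absent, so *gorG* is not transcribed.
So GorG is not produced.
Quinate is present, so FubX is inactive.
With no repressor bound, *haxL* is transcribed.
So HaxL is produced and active.
With repressor HaxL bound, *cilF* is not transcribed.

OFF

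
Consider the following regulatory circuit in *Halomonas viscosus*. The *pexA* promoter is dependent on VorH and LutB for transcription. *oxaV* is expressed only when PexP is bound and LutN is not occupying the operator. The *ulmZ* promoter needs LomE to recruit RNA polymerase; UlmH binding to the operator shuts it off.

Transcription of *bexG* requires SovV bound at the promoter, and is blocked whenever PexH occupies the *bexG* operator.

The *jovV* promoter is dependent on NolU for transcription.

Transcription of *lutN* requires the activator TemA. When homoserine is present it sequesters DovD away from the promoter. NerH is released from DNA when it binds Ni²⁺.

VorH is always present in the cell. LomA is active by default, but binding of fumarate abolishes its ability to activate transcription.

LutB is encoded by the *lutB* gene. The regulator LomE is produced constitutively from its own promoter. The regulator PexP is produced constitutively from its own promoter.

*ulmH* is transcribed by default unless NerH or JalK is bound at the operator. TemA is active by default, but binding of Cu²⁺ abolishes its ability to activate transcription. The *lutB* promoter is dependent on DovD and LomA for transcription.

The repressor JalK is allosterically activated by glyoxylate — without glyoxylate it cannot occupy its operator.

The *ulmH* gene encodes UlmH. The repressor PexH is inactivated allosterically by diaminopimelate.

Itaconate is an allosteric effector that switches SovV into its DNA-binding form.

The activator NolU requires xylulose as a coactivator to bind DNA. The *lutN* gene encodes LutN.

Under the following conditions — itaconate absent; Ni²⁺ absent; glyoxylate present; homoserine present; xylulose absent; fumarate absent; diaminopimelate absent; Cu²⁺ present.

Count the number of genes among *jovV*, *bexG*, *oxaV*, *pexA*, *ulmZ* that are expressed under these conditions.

Xylulose is absent, so NolU is inactive.
Required activator NolU is absent, so *jovV* is not transcribed.
→ *jovV* is OFF.
Diaminopimelate is absent, so PexH is active.
Itaconate is absent, so SovV is inactive.
With repressor PexH bound, *bexG* is not transcribed.
→ *bexG* is OFF.
Cu²⁺ is present, so TemA is inactive.
Required activator TemA is absent, so *lutN* is not transcribed.
So LutN is not produced.
PexP is produced constitutively and is active.
No repressor is bound and PexP is active, so *oxaV* is transcribed.
→ *oxaV* is ON.
VorH is produced constitutively and is active.
Homoserine is present, so DovD is inactive.
Fumarate is absent, so LomA is active.
Required activator DovD is absent, so *lutB* is not transcribed.
So LutB is not produced.
Required activator LutB is absent, so *pexA* is not transcribed.
→ *pexA* is OFF.
LomE is produced constitutively and is active.
Ni²⁺ is absent, so NerH is active.
Glyoxylate is present, so JalK is active.
With repressor NerH bound, *ulmH* is not transcribed.
So UlmH is not produced.
No repressor is bound and LomE is active, so *ulmZ* is transcribed.
→ *ulmZ* is ON.
2 of the 5 genes are transcribed.

2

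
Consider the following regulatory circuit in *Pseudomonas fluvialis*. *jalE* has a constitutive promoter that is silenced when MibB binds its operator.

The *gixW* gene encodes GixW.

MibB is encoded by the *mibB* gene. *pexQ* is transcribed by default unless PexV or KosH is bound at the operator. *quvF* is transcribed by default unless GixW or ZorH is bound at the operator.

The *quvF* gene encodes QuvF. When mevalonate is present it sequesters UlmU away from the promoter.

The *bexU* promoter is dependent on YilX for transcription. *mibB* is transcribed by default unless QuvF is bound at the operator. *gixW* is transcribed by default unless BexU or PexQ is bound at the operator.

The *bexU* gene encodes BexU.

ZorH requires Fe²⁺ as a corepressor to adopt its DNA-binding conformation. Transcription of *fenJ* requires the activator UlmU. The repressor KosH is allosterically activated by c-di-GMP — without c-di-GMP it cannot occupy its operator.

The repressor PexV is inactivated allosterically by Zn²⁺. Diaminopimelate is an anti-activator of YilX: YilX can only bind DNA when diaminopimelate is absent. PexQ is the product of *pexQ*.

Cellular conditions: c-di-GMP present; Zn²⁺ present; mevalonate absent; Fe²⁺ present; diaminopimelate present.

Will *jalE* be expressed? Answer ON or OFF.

Diaminopimelate is present, so YilX is inactive.
Required activator YilX is absent, so *bexU* is not transcribed.
So BexU is not produced.
Zn²⁺ is present, so PexV is inactive.
c-di-GMP is present, so KosH is active.
With repressor KosH bound, *pexQ* is not transcribed.
So PexQ is not produced.
With no repressor bound, *gixW* is transcribed.
So GixW is produced and active.
Fe²⁺ is present, so ZorH is active.
With repressor GixW bound, *quvF* is not transcribed.
So QuvF is not produced.
With no repressor bound, *mibB* is transcribed.
So MibB is produced and active.
With repressor MibB bound, *jalE* is not transcribed.

OFF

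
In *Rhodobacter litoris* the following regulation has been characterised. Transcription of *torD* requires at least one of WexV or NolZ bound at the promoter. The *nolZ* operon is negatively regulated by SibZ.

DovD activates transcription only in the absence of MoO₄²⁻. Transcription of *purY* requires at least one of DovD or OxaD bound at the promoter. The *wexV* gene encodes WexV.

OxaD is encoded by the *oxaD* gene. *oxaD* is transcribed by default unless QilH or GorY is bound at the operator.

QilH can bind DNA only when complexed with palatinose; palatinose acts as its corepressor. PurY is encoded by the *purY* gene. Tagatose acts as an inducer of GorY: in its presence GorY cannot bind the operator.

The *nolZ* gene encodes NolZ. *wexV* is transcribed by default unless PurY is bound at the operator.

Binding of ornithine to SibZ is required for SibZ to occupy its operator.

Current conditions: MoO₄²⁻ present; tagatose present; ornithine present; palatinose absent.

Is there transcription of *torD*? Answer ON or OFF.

OFF

MoO₄²⁻ is present, so DovD is inactive.
Palatinose is absent, so QilH is inactive.
Tagatose is present, so GorY is inactive.
With no repressor bound, *oxaD* is transcribed.
So OxaD is produced and active.
Activator OxaD is present, so *purY* is transcribed.
So PurY is produced and active.
With repressor PurY bound, *wexV* is not transcribed.
So WexV is not produced.
Ornithine is present, so SibZ is active.
With repressor SibZ bound, *nolZ* is not transcribed.
So NolZ is not produced.
No activator is available at the *torD* promoter, so *torD* is not transcribed.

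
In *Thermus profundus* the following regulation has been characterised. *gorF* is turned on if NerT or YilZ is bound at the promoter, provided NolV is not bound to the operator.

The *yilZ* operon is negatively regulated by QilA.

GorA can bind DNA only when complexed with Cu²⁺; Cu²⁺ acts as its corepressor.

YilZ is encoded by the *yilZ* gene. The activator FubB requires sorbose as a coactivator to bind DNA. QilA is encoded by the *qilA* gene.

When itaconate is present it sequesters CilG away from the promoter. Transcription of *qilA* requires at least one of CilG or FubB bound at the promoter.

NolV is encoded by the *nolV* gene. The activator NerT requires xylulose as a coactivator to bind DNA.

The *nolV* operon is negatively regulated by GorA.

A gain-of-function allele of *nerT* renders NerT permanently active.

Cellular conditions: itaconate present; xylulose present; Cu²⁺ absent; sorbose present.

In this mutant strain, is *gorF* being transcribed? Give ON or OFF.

NerT is constitutively active in this strain.
Cu²⁺ is absent, so GorA is inactive.
With no repressor bound, *nolV* is transcribed.
So NolV is produced and active.
Itaconate is present, so CilG is inactive.
Sorbose is present, so FubB is active.
Activator FubB is present, so *qilA* is transcribed.
So QilA is produced and active.
With repressor QilA bound, *yilZ* is not transcribed.
So YilZ is not produced.
With repressor NolV bound, *gorF* is not transcribed.

OFF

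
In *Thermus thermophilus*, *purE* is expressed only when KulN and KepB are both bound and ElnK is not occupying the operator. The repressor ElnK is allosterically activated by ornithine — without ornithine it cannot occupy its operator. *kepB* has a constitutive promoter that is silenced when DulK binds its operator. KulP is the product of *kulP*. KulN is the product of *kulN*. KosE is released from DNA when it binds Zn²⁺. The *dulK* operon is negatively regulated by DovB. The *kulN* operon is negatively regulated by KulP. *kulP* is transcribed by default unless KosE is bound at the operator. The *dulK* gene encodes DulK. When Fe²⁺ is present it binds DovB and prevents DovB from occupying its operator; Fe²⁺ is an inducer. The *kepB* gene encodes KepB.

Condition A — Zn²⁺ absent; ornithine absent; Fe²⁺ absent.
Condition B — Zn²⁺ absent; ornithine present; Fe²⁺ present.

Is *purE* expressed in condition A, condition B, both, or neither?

Condition A:
Zn²⁺ is absent, so KosE is active.
With repressor KosE bound, *kulP* is not transcribed.
So KulP is not produced.
With no repressor bound, *kulN* is transcribed.
So KulN is produced and active.
Ornithine is absent, so ElnK is inactive.
Fe²⁺ is absent, so DovB is active.
With repressor DovB bound, *dulK* is not transcribed.
So DulK is not produced.
With no repressor bound, *kepB* is transcribed.
So KepB is produced and active.
No repressor is bound and KulN and KepB are active, so *purE* is transcribed.
→ *purE* is ON in A.
Condition B:
Zn²⁺ is absent, so KosE is active.
With repressor KosE bound, *kulP* is not transcribed.
So KulP is not produced.
With no repressor bound, *kulN* is transcribed.
So KulN is produced and active.
Ornithine is present, so ElnK is active.
Fe²⁺ is present, so DovB is inactive.
With no repressor bound, *dulK* is transcribed.
So DulK is produced and active.
With repressor DulK bound, *kepB* is not transcribed.
So KepB is not produced.
With repressor ElnK bound, *purE* is not transcribed.
→ *purE* is OFF in B.

A only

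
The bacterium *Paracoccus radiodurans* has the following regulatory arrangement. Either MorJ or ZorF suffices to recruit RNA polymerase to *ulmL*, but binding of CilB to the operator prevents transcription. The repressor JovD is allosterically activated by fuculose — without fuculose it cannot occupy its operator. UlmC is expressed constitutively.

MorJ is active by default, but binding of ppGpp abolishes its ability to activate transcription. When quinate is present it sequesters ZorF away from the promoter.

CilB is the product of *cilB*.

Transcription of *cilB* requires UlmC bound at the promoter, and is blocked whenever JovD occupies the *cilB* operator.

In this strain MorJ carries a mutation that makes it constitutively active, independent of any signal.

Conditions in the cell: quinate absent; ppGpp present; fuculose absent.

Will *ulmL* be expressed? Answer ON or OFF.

OFF

MorJ is constitutively active in this strain.
Quinate is absent, so ZorF is active.
UlmC is produced constitutively and is active.
Fuculose is absent, so JovD is inactive.
No repressor is bound and UlmC is active, so *cilB* is transcribed.
So CilB is produced and active.
With repressor CilB bound, *ulmL* is not transcribed.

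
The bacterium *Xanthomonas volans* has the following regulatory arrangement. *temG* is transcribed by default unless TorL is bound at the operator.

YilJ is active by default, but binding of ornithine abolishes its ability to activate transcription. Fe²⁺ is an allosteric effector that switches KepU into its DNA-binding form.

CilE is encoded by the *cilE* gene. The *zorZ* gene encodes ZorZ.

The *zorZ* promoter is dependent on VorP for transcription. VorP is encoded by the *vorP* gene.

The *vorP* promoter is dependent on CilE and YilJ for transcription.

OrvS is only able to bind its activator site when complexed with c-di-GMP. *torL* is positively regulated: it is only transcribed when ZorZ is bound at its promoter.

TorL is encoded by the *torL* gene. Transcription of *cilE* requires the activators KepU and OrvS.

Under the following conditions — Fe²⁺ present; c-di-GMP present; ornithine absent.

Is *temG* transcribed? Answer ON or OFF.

OFF

Fe²⁺ is present, so KepU is active.
c-di-GMP is present, so OrvS is active.
No repressor is bound and KepU and OrvS are active, so *cilE* is transcribed.
So CilE is produced and active.
Ornithine is absent, so YilJ is active.
No repressor is bound and CilE and YilJ are active, so *vorP* is transcribed.
So VorP is produced and active.
No repressor is bound and VorP is active, so *zorZ* is transcribed.
So ZorZ is produced and active.
No repressor is bound and ZorZ is active, so *torL* is transcribed.
So TorL is produced and active.
With repressor TorL bound, *temG* is not transcribed.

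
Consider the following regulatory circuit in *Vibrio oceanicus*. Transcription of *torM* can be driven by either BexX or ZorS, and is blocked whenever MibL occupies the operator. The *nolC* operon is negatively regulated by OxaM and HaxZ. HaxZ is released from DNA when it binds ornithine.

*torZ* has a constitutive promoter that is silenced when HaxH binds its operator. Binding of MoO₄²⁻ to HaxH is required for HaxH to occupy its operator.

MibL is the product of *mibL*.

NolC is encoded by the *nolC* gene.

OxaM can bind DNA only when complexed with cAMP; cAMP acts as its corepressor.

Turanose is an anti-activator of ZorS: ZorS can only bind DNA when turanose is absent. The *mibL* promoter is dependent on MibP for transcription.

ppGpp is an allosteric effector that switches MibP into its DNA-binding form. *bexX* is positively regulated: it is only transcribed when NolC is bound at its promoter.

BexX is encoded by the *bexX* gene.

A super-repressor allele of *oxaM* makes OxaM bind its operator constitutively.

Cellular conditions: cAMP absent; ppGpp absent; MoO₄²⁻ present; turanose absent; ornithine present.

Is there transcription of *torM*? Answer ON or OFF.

ON

ppGpp is absent, so MibP is inactive.
Required activator MibP is absent, so *mibL* is not transcribed.
So MibL is not produced.
OxaM is constitutively active in this strain.
Ornithine is present, so HaxZ is inactive.
With repressor OxaM bound, *nolC* is not transcribed.
So NolC is not produced.
Required activator NolC is absent, so *bexX* is not transcribed.
So BexX is not produced.
Turanose is absent, so ZorS is active.
Activator ZorS is present, so *torM* is transcribed.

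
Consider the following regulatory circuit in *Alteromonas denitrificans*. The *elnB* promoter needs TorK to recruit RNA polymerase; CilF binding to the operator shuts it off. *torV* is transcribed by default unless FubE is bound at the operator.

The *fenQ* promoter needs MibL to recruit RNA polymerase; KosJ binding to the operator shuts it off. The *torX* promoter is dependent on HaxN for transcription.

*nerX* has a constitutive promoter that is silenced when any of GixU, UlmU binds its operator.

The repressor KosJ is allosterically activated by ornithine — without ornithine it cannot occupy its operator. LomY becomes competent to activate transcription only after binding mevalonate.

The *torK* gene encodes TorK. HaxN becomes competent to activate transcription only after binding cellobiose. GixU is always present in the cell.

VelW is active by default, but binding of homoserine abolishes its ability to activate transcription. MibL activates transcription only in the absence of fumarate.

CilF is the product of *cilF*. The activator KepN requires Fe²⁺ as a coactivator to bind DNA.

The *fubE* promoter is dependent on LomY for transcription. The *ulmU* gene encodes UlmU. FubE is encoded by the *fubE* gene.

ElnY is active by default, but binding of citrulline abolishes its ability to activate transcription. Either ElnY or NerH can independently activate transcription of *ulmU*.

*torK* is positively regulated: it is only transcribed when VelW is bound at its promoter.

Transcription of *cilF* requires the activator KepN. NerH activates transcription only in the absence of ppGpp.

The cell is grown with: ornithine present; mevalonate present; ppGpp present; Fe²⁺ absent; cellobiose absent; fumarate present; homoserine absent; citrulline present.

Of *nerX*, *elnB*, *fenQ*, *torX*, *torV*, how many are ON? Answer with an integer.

GixU is produced constitutively and is active.
Citrulline is present, so ElnY is inactive.
ppGpp is present, so NerH is inactive.
No activator is available at the *ulmU* promoter, so *ulmU* is not transcribed.
So UlmU is not produced.
With repressor GixU bound, *nerX* is not transcribed.
→ *nerX* is OFF.
Homoserine is absent, so VelW is active.
No repressor is bound and VelW is active, so *torK* is transcribed.
So TorK is produced and active.
Fe²⁺ is absent, so KepN is inactive.
Required activator KepN is absent, so *cilF* is not transcribed.
So CilF is not produced.
No repressor is bound and TorK is active, so *elnB* is transcribed.
→ *elnB* is ON.
Ornithine is present, so KosJ is active.
Fumarate is present, so MibL is inactive.
With repressor KosJ bound, *fenQ* is not transcribed.
→ *fenQ* is OFF.
Cellobiose is absent, so HaxN is inactive.
Required activator HaxN is absent, so *torX* is not transcribed.
→ *torX* is OFF.
Mevalonate is present, so LomY is active.
No repressor is bound and LomY is active, so *fubE* is transcribed.
So FubE is produced and active.
With repressor FubE bound, *torV* is not transcribed.
→ *torV* is OFF.
1 of the 5 genes is transcribed.

1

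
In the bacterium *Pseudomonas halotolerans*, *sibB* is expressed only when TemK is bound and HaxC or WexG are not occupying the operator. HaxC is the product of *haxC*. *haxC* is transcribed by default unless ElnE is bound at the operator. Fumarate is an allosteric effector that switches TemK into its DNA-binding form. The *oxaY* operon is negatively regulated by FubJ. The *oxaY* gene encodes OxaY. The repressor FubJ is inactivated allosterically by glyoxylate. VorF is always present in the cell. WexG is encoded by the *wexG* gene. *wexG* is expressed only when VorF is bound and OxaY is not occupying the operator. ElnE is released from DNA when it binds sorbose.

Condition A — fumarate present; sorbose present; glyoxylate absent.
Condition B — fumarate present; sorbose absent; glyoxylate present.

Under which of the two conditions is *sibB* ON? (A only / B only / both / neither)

B only

Condition A:
Fumarate is present, so TemK is active.
Sorbose is present, so ElnE is inactive.
With no repressor bound, *haxC* is transcribed.
So HaxC is produced and active.
VorF is produced constitutively and is active.
Glyoxylate is absent, so FubJ is active.
With repressor FubJ bound, *oxaY* is not transcribed.
So OxaY is not produced.
No repressor is bound and VorF is active, so *wexG* is transcribed.
So WexG is produced and active.
With repressor HaxC bound, *sibB* is not transcribed.
→ *sibB* is OFF in A.
Condition B:
Fumarate is present, so TemK is active.
Sorbose is absent, so ElnE is active.
With repressor ElnE bound, *haxC* is not transcribed.
So HaxC is not produced.
VorF is produced constitutively and is active.
Glyoxylate is present, so FubJ is inactive.
With no repressor bound, *oxaY* is transcribed.
So OxaY is produced and active.
With repressor OxaY bound, *wexG* is not transcribed.
So WexG is not produced.
No repressor is bound and TemK is active, so *sibB* is transcribed.
→ *sibB* is ON in B.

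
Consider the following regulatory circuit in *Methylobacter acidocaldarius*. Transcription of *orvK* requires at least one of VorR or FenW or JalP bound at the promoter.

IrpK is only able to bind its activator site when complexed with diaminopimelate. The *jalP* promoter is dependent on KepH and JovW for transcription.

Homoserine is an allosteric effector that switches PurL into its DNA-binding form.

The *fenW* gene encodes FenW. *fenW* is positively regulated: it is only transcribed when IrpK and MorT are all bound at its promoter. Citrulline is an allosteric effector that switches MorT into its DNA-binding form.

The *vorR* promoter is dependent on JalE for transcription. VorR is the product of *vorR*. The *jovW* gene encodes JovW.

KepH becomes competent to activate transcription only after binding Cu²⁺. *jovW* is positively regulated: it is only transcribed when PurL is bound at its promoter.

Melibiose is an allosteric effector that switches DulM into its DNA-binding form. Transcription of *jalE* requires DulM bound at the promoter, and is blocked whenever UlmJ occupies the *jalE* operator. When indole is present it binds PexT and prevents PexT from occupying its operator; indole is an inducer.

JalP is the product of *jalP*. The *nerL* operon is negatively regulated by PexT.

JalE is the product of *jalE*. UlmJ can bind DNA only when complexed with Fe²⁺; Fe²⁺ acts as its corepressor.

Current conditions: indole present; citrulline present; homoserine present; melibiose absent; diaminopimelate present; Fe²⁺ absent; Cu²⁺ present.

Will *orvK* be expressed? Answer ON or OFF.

ON

Fe²⁺ is absent, so UlmJ is inactive.
Melibiose is absent, so DulM is inactive.
Required activator DulM is absent, so *jalE* is not transcribed.
So JalE is not produced.
Required activator JalE is absent, so *vorR* is not transcribed.
So VorR is not produced.
Diaminopimelate is present, so IrpK is active.
Citrulline is present, so MorT is active.
No repressor is bound and IrpK and MorT are active, so *fenW* is transcribed.
So FenW is produced and active.
Cu²⁺ is present, so KepH is active.
Homoserine is present, so PurL is active.
No repressor is bound and PurL is active, so *jovW* is transcribed.
So JovW is produced and active.
No repressor is bound and KepH and JovW are active, so *jalP* is transcribed.
So JalP is produced and active.
Activator FenW is present, so *orvK* is transcribed.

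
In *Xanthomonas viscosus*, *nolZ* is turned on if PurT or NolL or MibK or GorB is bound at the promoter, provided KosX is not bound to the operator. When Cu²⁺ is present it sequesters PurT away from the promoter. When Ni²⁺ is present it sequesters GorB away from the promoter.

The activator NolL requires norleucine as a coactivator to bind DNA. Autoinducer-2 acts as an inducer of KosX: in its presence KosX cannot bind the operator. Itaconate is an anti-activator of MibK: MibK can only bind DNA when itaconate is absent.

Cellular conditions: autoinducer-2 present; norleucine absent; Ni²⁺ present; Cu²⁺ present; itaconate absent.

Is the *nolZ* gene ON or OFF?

Cu²⁺ is present, so PurT is inactive.
Norleucine is absent, so NolL is inactive.
Itaconate is absent, so MibK is active.
Ni²⁺ is present, so GorB is inactive.
Autoinducer-2 is present, so KosX is inactive.
Activator MibK is present, so *nolZ* is transcribed.

ON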